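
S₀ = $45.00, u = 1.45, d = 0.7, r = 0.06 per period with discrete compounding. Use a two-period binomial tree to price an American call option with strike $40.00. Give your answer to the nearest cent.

Risk-neutral probability p = (1 + 0.06 − 0.7)/(1.45 − 0.7) = 0.3600/0.7500 = 0.4800
Terminal stock prices: S_uu = 94.61, S_ud = 45.67, S_dd = 22.05
Terminal payoffs (S − K): max(54.61, 0) = 54.61, max(5.675, 0) = 5.675, max(-17.95, 0) = 0
Node u (S = 65.25): continuation = 1/1.06·[0.4800·54.6125 + 0.5200·5.6750] = 27.5142; exercise value = 25.2500 ≤ continuation, so V_u = 27.5142
Node d (S = 31.5): continuation = 1/1.06·[0.4800·5.6750 + 0.5200·0.0000] = 2.5698; exercise value = 0.0000 ≤ continuation, so V_d = 2.5698
Node 0 (S = 45): continuation = 1/1.06·[0.4800·27.5142 + 0.5200·2.5698] = 13.7199; exercise value = 5.0000 ≤ continuation, so V_0 = 13.7199

$13.72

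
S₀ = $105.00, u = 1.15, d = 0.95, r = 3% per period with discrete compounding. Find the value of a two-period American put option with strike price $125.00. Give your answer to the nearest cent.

$20.00

Risk-neutral probability p = (1 + 0.03 − 0.95)/(1.15 − 0.95) = 0.0800/0.2000 = 0.4000
Terminal stock prices: S_uu = 138.9, S_ud = 114.7, S_dd = 94.76
Terminal payoffs (K − S): max(-13.86, 0) = 0, max(10.29, 0) = 10.29, max(30.24, 0) = 30.24
Node u (S = 120.7): continuation = 1/1.03·[0.4000·0.0000 + 0.6000·10.2875] = 5.9927; exercise value = 4.2500 ≤ continuation, so V_u = 5.9927
Node d (S = 99.75): continuation = 1/1.03·[0.4000·10.2875 + 0.6000·30.2375] = 21.6092; exercise value = 25.2500 > continuation, so V_d = 25.2500 (exercise)
Node 0 (S = 105): continuation = 1/1.03·[0.4000·5.9927 + 0.6000·25.2500] = 17.0360; exercise value = 20.0000 > continuation, so V_0 = 20.0000 (exercise)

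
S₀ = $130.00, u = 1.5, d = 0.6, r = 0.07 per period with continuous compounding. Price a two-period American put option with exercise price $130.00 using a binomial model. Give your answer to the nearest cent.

Risk-neutral probability p = (e^0.07 − 0.6)/(1.5 − 0.6) = 0.4725/0.9000 = 0.5250
Terminal stock prices: S_uu = 292.5, S_ud = 117, S_dd = 46.8
Terminal payoffs (K − S): max(-162.5, 0) = 0, max(13, 0) = 13, max(83.2, 0) = 83.2
Node u (S = 195): continuation = e^(−0.07)·[0.5250·0.0000 + 0.4750·13.0000] = 5.7574; exercise value = 0.0000 ≤ continuation, so V_u = 5.7574
Node d (S = 78): continuation = e^(−0.07)·[0.5250·13.0000 + 0.4750·83.2000] = 43.2112; exercise value = 52.0000 > continuation, so V_d = 52.0000 (exercise)
Node 0 (S = 130): continuation = e^(−0.07)·[0.5250·5.7574 + 0.4750·52.0000] = 25.8480; exercise value = 0.0000 ≤ continuation, so V_0 = 25.8480

$25.85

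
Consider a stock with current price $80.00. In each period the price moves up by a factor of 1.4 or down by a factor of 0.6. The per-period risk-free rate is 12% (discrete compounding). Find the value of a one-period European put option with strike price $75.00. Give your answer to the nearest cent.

Risk-neutral probability p = (1 + 0.12 − 0.6)/(1.4 − 0.6) = 0.5200/0.8000 = 0.6500
Terminal stock prices: S_u = 112, S_d = 48
Terminal payoffs (K − S): max(-37, 0) = 0, max(27, 0) = 27
Node 0 (S = 80): V_0 = 1/1.12·[0.6500·0.0000 + 0.3500·27.0000] = 8.4375

$8.44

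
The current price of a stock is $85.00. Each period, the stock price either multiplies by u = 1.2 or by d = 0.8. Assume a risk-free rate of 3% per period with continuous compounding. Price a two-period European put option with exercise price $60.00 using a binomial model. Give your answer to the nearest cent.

Risk-neutral probability p = (e^0.03 − 0.8)/(1.2 − 0.8) = 0.2305/0.4000 = 0.5761
Terminal stock prices: S_uu = 122.4, S_ud = 81.6, S_dd = 54.4
Terminal payoffs (K − S): max(-62.4, 0) = 0, max(-21.6, 0) = 0, max(5.6, 0) = 5.6
Node u (S = 102): V_u = e^(−0.03)·[0.5761·0.0000 + 0.4239·0.0000] = 0.0000
Node d (S = 68): V_d = e^(−0.03)·[0.5761·0.0000 + 0.4239·5.6000] = 2.3035
Node 0 (S = 85): V_0 = e^(−0.03)·[0.5761·0.0000 + 0.4239·2.3035] = 0.9475

$0.95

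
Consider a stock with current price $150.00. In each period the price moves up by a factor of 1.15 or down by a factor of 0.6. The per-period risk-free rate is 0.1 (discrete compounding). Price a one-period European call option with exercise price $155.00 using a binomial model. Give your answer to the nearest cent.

Risk-neutral probability p = (1 + 0.1 − 0.6)/(1.15 − 0.6) = 0.5000/0.5500 = 0.9091
Terminal stock prices: S_u = 172.5, S_d = 90
Terminal payoffs (S − K): max(17.5, 0) = 17.5, max(-65, 0) = 0
Node 0 (S = 150): V_0 = 1/1.1·[0.9091·17.5000 + 0.0909·0.0000] = 14.4628

$14.46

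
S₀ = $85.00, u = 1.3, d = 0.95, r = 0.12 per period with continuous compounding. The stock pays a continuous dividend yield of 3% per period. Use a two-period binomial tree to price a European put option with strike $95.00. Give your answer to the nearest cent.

Per-period risk-free factor R = e^0.12 = 1.1275; dividend-adjusted growth = e^(0.12−0.03) = 1.0942.
Risk-neutral probability p = (1.0942 − 0.95)/(1.3 − 0.95) = 0.1442/0.3500 = 0.4119
Terminal stock prices: S_uu = 143.7, S_ud = 105, S_dd = 76.71
Terminal payoffs (K − S): max(-48.65, 0) = 0, max(-9.975, 0) = 0, max(18.29, 0) = 18.29
Node u (S = 110.5): V_u = e^(−0.12)·[0.4119·0.0000 + 0.5881·0.0000] = 0.0000
Node d (S = 80.75): V_d = e^(−0.12)·[0.4119·0.0000 + 0.5881·18.2875] = 9.5383
Node 0 (S = 85): V_0 = e^(−0.12)·[0.4119·0.0000 + 0.5881·9.5383] = 4.9749

$4.97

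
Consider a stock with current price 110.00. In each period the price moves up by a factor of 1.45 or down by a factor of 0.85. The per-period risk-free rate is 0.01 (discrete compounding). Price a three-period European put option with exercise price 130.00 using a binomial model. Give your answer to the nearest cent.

30.07

Risk-neutral probability p = (1 + 0.01 − 0.85)/(1.45 − 0.85) = 0.1600/0.6000 = 0.2667
Terminal stock prices: S_uuu = 335.3, S_uud = 196.6, S_udd = 115.2, S_ddd = 67.55
Terminal payoffs (K − S): max(-205.3, 0) = 0, max(-66.58, 0) = 0, max(14.76, 0) = 14.76, max(62.45, 0) = 62.45
Node uu (S = 231.3): V_uu = 1/1.01·[0.2667·0.0000 + 0.7333·0.0000] = 0.0000
Node ud (S = 135.6): V_ud = 1/1.01·[0.2667·0.0000 + 0.7333·14.7613] = 10.7177
Node dd (S = 79.47): V_dd = 1/1.01·[0.2667·14.7613 + 0.7333·62.4463] = 49.2379
Node u (S = 159.5): V_u = 1/1.01·[0.2667·0.0000 + 0.7333·10.7177] = 7.7819
Node d (S = 93.5): V_d = 1/1.01·[0.2667·10.7177 + 0.7333·49.2379] = 38.5800
Node 0 (S = 110): V_0 = 1/1.01·[0.2667·7.7819 + 0.7333·38.5800] = 30.0665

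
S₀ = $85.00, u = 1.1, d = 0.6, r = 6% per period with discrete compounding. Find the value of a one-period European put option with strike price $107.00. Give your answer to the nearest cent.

$15.94

Risk-neutral probability p = (1 + 0.06 − 0.6)/(1.1 − 0.6) = 0.4600/0.5000 = 0.9200
Terminal stock prices: S_u = 93.5, S_d = 51
Terminal payoffs (K − S): max(13.5, 0) = 13.5, max(56, 0) = 56
Node 0 (S = 85): V_0 = 1/1.06·[0.9200·13.5000 + 0.0800·56.0000] = 15.9434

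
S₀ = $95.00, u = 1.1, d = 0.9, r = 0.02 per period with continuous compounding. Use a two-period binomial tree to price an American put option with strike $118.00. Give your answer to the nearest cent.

$23.00

Risk-neutral probability p = (e^0.02 − 0.9)/(1.1 − 0.9) = 0.1202/0.2000 = 0.6010
Terminal stock prices: S_uu = 115, S_ud = 94.05, S_dd = 76.95
Terminal payoffs (K − S): max(3.05, 0) = 3.05, max(23.95, 0) = 23.95, max(41.05, 0) = 41.05
Node u (S = 104.5): continuation = e^(−0.02)·[0.6010·3.0500 + 0.3990·23.9500] = 11.1634; exercise value = 13.5000 > continuation, so V_u = 13.5000 (exercise)
Node d (S = 85.5): continuation = e^(−0.02)·[0.6010·23.9500 + 0.3990·41.0500] = 30.1634; exercise value = 32.5000 > continuation, so V_d = 32.5000 (exercise)
Node 0 (S = 95): continuation = e^(−0.02)·[0.6010·13.5000 + 0.3990·32.5000] = 20.6634; exercise value = 23.0000 > continuation, so V_0 = 23.0000 (exercise)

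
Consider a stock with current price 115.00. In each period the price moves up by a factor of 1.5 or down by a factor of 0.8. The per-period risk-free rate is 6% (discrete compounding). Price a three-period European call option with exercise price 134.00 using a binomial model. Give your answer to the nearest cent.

26.88

Risk-neutral probability p = (1 + 0.06 − 0.8)/(1.5 − 0.8) = 0.2600/0.7000 = 0.3714
Terminal stock prices: S_uuu = 388.1, S_uud = 207, S_udd = 110.4, S_ddd = 58.88
Terminal payoffs (S − K): max(254.1, 0) = 254.1, max(73, 0) = 73, max(-23.6, 0) = 0, max(-75.12, 0) = 0
Node uu (S = 258.8): V_uu = 1/1.06·[0.3714·254.1250 + 0.6286·73.0000] = 132.3349
Node ud (S = 138): V_ud = 1/1.06·[0.3714·73.0000 + 0.6286·0.0000] = 25.5795
Node dd (S = 73.6): V_dd = 1/1.06·[0.3714·0.0000 + 0.6286·0.0000] = 0.0000
Node u (S = 172.5): V_u = 1/1.06·[0.3714·132.3349 + 0.6286·25.5795] = 61.5392
Node d (S = 92): V_d = 1/1.06·[0.3714·25.5795 + 0.6286·0.0000] = 8.9632
Node 0 (S = 115): V_0 = 1/1.06·[0.3714·61.5392 + 0.6286·8.9632] = 26.8787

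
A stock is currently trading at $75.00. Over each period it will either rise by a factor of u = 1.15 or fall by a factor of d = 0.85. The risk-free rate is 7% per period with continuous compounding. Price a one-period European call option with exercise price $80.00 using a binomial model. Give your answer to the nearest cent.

$4.32

Risk-neutral probability p = (e^0.07 − 0.85)/(1.15 − 0.85) = 0.2225/0.3000 = 0.7417
Terminal stock prices: S_u = 86.25, S_d = 63.75
Terminal payoffs (S − K): max(6.25, 0) = 6.25, max(-16.25, 0) = 0
Node 0 (S = 75): V_0 = e^(−0.07)·[0.7417·6.2500 + 0.2583·0.0000] = 4.3222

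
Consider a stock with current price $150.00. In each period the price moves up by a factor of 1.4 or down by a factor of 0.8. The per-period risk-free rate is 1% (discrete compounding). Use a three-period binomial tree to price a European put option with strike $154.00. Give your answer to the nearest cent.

$29.02

Risk-neutral probability p = (1 + 0.01 − 0.8)/(1.4 − 0.8) = 0.2100/0.6000 = 0.3500
Terminal stock prices: S_uuu = 411.6, S_uud = 235.2, S_udd = 134.4, S_ddd = 76.8
Terminal payoffs (K − S): max(-257.6, 0) = 0, max(-81.2, 0) = 0, max(19.6, 0) = 19.6, max(77.2, 0) = 77.2
Node uu (S = 294): V_uu = 1/1.01·[0.3500·0.0000 + 0.6500·0.0000] = 0.0000
Node ud (S = 168): V_ud = 1/1.01·[0.3500·0.0000 + 0.6500·19.6000] = 12.6139
Node dd (S = 96): V_dd = 1/1.01·[0.3500·19.6000 + 0.6500·77.2000] = 56.4752
Node u (S = 210): V_u = 1/1.01·[0.3500·0.0000 + 0.6500·12.6139] = 8.1178
Node d (S = 120): V_d = 1/1.01·[0.3500·12.6139 + 0.6500·56.4752] = 40.7166
Node 0 (S = 150): V_0 = 1/1.01·[0.3500·8.1178 + 0.6500·40.7166] = 29.0169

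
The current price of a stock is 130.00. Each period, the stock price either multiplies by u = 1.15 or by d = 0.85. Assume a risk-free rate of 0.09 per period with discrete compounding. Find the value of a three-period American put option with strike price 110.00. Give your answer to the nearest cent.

Risk-neutral probability p = (1 + 0.09 − 0.85)/(1.15 − 0.85) = 0.2400/0.3000 = 0.8000
Terminal stock prices: S_uuu = 197.7, S_uud = 146.1, S_udd = 108, S_ddd = 79.84
Terminal payoffs (K − S): max(-87.71, 0) = 0, max(-36.14, 0) = 0, max(1.986, 0) = 1.986, max(30.16, 0) = 30.16
Node uu (S = 171.9): continuation = 1/1.09·[0.8000·0.0000 + 0.2000·0.0000] = 0.0000; exercise value = 0.0000 ≤ continuation, so V_uu = 0.0000
Node ud (S = 127.1): continuation = 1/1.09·[0.8000·0.0000 + 0.2000·1.9863] = 0.3644; exercise value = 0.0000 ≤ continuation, so V_ud = 0.3644
Node dd (S = 93.92): continuation = 1/1.09·[0.8000·1.9863 + 0.2000·30.1638] = 6.9924; exercise value = 16.0750 > continuation, so V_dd = 16.0750 (exercise)
Node u (S = 149.5): continuation = 1/1.09·[0.8000·0.0000 + 0.2000·0.3644] = 0.0669; exercise value = 0.0000 ≤ continuation, so V_u = 0.0669
Node d (S = 110.5): continuation = 1/1.09·[0.8000·0.3644 + 0.2000·16.0750] = 3.2170; exercise value = 0.0000 ≤ continuation, so V_d = 3.2170
Node 0 (S = 130): continuation = 1/1.09·[0.8000·0.0669 + 0.2000·3.2170] = 0.6394; exercise value = 0.0000 ≤ continuation, so V_0 = 0.6394

0.64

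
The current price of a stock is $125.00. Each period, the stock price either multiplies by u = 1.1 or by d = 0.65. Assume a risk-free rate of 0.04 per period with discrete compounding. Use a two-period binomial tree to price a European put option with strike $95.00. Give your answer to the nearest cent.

Risk-neutral probability p = (1 + 0.04 − 0.65)/(1.1 − 0.65) = 0.3900/0.4500 = 0.8667
Terminal stock prices: S_uu = 151.3, S_ud = 89.38, S_dd = 52.81
Terminal payoffs (K − S): max(-56.25, 0) = 0, max(5.625, 0) = 5.625, max(42.19, 0) = 42.19
Node u (S = 137.5): V_u = 1/1.04·[0.8667·0.0000 + 0.1333·5.6250] = 0.7212
Node d (S = 81.25): V_d = 1/1.04·[0.8667·5.6250 + 0.1333·42.1875] = 10.0962
Node 0 (S = 125): V_0 = 1/1.04·[0.8667·0.7212 + 0.1333·10.0962] = 1.8953

$1.90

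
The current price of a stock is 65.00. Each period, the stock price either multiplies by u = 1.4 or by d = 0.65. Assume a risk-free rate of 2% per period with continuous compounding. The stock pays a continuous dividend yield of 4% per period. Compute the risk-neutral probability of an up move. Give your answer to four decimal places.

Per-period risk-free factor R = e^0.02 = 1.0202; dividend-adjusted growth = e^(0.02−0.04) = 0.9802.
Risk-neutral probability p = (0.9802 − 0.65)/(1.4 − 0.65) = 0.3302/0.7500 = 0.4403

p = 0.4403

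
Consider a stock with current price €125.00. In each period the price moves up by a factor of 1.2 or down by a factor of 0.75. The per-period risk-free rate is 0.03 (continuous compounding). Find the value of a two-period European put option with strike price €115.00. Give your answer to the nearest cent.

Risk-neutral probability p = (e^0.03 − 0.75)/(1.2 − 0.75) = 0.2805/0.4500 = 0.6232
Terminal stock prices: S_uu = 180, S_ud = 112.5, S_dd = 70.31
Terminal payoffs (K − S): max(-65, 0) = 0, max(2.5, 0) = 2.5, max(44.69, 0) = 44.69
Node u (S = 150): V_u = e^(−0.03)·[0.6232·0.0000 + 0.3768·2.5000] = 0.9141
Node d (S = 93.75): V_d = e^(−0.03)·[0.6232·2.5000 + 0.3768·44.6875] = 17.8512
Node 0 (S = 125): V_0 = e^(−0.03)·[0.6232·0.9141 + 0.3768·17.8512] = 7.0798

€7.08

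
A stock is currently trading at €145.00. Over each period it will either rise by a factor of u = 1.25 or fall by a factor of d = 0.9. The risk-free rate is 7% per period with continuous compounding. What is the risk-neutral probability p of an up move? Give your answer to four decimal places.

p = 0.4929

Risk-neutral probability p = (e^0.07 − 0.9)/(1.25 − 0.9) = 0.1725/0.3500 = 0.4929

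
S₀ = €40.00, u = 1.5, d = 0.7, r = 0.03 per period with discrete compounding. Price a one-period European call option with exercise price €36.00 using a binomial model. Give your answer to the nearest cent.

Risk-neutral probability p = (1 + 0.03 − 0.7)/(1.5 − 0.7) = 0.3300/0.8000 = 0.4125
Terminal stock prices: S_u = 60, S_d = 28
Terminal payoffs (S − K): max(24, 0) = 24, max(-8, 0) = 0
Node 0 (S = 40): V_0 = 1/1.03·[0.4125·24.0000 + 0.5875·0.0000] = 9.6117

€9.61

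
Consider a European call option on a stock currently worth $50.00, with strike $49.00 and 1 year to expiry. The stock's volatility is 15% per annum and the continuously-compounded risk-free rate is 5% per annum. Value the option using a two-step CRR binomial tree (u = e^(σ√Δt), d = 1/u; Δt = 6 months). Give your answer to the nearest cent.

$4.74

CRR parameters: u = e^(σ√Δt) = e^(0.15·√0.5) = 1.1119, d = 1/u = 0.8994
Per-period rate: rΔt = 0.05·0.5 = 0.025, so R = e^0.025 = 1.0253
Risk-neutral probability p = (e^0.025 − 0.8994)/(1.1119 − 0.8994) = 0.1259/0.2125 = 0.5926
Terminal stock prices: S_uu = 61.82, S_ud = 50, S_dd = 40.44
Terminal payoffs (S − K): max(12.82, 0) = 12.82, max(1, 0) = 1, max(-8.557, 0) = 0
Node u (S = 55.59): V_u = e^(−0.025)·[0.5926·12.8156 + 0.4074·1.0000] = 7.8046
Node d (S = 44.97): V_d = e^(−0.025)·[0.5926·1.0000 + 0.4074·0.0000] = 0.5780
Node 0 (S = 50): V_0 = e^(−0.025)·[0.5926·7.8046 + 0.4074·0.5780] = 4.7406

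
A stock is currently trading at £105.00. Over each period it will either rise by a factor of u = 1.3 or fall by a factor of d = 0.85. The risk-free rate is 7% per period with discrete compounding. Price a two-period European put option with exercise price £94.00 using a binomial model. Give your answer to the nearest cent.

£4.14

Risk-neutral probability p = (1 + 0.07 − 0.85)/(1.3 − 0.85) = 0.2200/0.4500 = 0.4889
Terminal stock prices: S_uu = 177.5, S_ud = 116, S_dd = 75.86
Terminal payoffs (K − S): max(-83.45, 0) = 0, max(-22.02, 0) = 0, max(18.14, 0) = 18.14
Node u (S = 136.5): V_u = 1/1.07·[0.4889·0.0000 + 0.5111·0.0000] = 0.0000
Node d (S = 89.25): V_d = 1/1.07·[0.4889·0.0000 + 0.5111·18.1375] = 8.6638
Node 0 (S = 105): V_0 = 1/1.07·[0.4889·0.0000 + 0.5111·8.6638] = 4.1385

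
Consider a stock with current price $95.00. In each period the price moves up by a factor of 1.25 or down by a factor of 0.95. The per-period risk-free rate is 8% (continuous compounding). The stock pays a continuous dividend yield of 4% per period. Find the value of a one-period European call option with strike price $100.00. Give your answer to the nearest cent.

$5.24

Per-period risk-free factor R = e^0.08 = 1.0833; dividend-adjusted growth = e^(0.08−0.04) = 1.0408.
Risk-neutral probability p = (1.0408 − 0.95)/(1.25 − 0.95) = 0.0908/0.3000 = 0.3027
Terminal stock prices: S_u = 118.8, S_d = 90.25
Terminal payoffs (S − K): max(18.75, 0) = 18.75, max(-9.75, 0) = 0
Node 0 (S = 95): V_0 = e^(−0.08)·[0.3027·18.7500 + 0.6973·0.0000] = 5.2393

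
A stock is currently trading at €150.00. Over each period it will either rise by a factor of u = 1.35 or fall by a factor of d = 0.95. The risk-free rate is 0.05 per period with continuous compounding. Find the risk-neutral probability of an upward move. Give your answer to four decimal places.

p = 0.2532

Risk-neutral probability p = (e^0.05 − 0.95)/(1.35 − 0.95) = 0.1013/0.4000 = 0.2532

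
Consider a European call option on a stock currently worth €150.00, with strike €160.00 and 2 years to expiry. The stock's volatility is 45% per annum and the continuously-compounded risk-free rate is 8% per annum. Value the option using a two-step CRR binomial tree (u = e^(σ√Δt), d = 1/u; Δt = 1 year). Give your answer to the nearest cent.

€40.83

CRR parameters: u = e^(σ√Δt) = e^(0.45·√1) = 1.5683, d = 1/u = 0.6376
Per-period rate: rΔt = 0.08·1 = 0.08, so R = e^0.08 = 1.0833
Risk-neutral probability p = (e^0.08 − 0.6376)/(1.5683 − 0.6376) = 0.4457/0.9307 = 0.4789
Terminal stock prices: S_uu = 368.9, S_ud = 150, S_dd = 60.99
Terminal payoffs (S − K): max(208.9, 0) = 208.9, max(-10, 0) = 0, max(-99.01, 0) = 0
Node u (S = 235.2): V_u = e^(−0.08)·[0.4789·208.9405 + 0.5211·0.0000] = 92.3590
Node d (S = 95.64): V_d = e^(−0.08)·[0.4789·0.0000 + 0.5211·0.0000] = 0.0000
Node 0 (S = 150): V_0 = e^(−0.08)·[0.4789·92.3590 + 0.5211·0.0000] = 40.8259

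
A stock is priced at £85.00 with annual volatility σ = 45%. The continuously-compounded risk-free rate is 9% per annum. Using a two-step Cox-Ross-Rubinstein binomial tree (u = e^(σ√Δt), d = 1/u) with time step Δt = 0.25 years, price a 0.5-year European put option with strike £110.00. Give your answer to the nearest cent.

CRR parameters: u = e^(σ√Δt) = e^(0.45·√0.25) = 1.2523, d = 1/u = 0.7985
Per-period rate: rΔt = 0.09·0.25 = 0.0225, so R = e^0.0225 = 1.0228
Risk-neutral probability p = (e^0.0225 − 0.7985)/(1.2523 − 0.7985) = 0.2242/0.4538 = 0.4941
Terminal stock prices: S_uu = 133.3, S_ud = 85, S_dd = 54.2
Terminal payoffs (K − S): max(-23.31, 0) = 0, max(25, 0) = 25, max(55.8, 0) = 55.8
Node u (S = 106.4): V_u = e^(−0.0225)·[0.4941·0.0000 + 0.5059·25.0000] = 12.3654
Node d (S = 67.87): V_d = e^(−0.0225)·[0.4941·25.0000 + 0.5059·55.8016] = 39.6788
Node 0 (S = 85): V_0 = e^(−0.0225)·[0.4941·12.3654 + 0.5059·39.6788] = 25.5999

£25.60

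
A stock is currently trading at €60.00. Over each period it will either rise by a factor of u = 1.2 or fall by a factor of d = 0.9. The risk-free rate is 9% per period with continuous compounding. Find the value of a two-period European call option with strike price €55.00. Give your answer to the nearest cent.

Risk-neutral probability p = (e^0.09 − 0.9)/(1.2 − 0.9) = 0.1942/0.3000 = 0.6472
Terminal stock prices: S_uu = 86.4, S_ud = 64.8, S_dd = 48.6
Terminal payoffs (S − K): max(31.4, 0) = 31.4, max(9.8, 0) = 9.8, max(-6.4, 0) = 0
Node u (S = 72): V_u = e^(−0.09)·[0.6472·31.4000 + 0.3528·9.8000] = 21.7338
Node d (S = 54): V_d = e^(−0.09)·[0.6472·9.8000 + 0.3528·0.0000] = 5.7971
Node 0 (S = 60): V_0 = e^(−0.09)·[0.6472·21.7338 + 0.3528·5.7971] = 14.7253

€14.73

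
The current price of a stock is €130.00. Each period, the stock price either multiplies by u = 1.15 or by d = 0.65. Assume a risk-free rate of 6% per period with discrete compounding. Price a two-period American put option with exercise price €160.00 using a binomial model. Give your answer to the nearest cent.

€30.00

Risk-neutral probability p = (1 + 0.06 − 0.65)/(1.15 − 0.65) = 0.4100/0.5000 = 0.8200
Terminal stock prices: S_uu = 171.9, S_ud = 97.17, S_dd = 54.93
Terminal payoffs (K − S): max(-11.92, 0) = 0, max(62.83, 0) = 62.83, max(105.1, 0) = 105.1
Node u (S = 149.5): continuation = 1/1.06·[0.8200·0.0000 + 0.1800·62.8250] = 10.6684; exercise value = 10.5000 ≤ continuation, so V_u = 10.6684
Node d (S = 84.5): continuation = 1/1.06·[0.8200·62.8250 + 0.1800·105.0750] = 66.4434; exercise value = 75.5000 > continuation, so V_d = 75.5000 (exercise)
Node 0 (S = 130): continuation = 1/1.06·[0.8200·10.6684 + 0.1800·75.5000] = 21.0737; exercise value = 30.0000 > continuation, so V_0 = 30.0000 (exercise)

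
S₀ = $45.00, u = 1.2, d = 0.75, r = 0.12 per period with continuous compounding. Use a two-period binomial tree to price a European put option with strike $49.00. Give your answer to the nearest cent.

Risk-neutral probability p = (e^0.12 − 0.75)/(1.2 − 0.75) = 0.3775/0.4500 = 0.8389
Terminal stock prices: S_uu = 64.8, S_ud = 40.5, S_dd = 25.31
Terminal payoffs (K − S): max(-15.8, 0) = 0, max(8.5, 0) = 8.5, max(23.69, 0) = 23.69
Node u (S = 54): V_u = e^(−0.12)·[0.8389·0.0000 + 0.1611·8.5000] = 1.2146
Node d (S = 33.75): V_d = e^(−0.12)·[0.8389·8.5000 + 0.1611·23.6875] = 9.7091
Node 0 (S = 45): V_0 = e^(−0.12)·[0.8389·1.2146 + 0.1611·9.7091] = 2.2911

$2.29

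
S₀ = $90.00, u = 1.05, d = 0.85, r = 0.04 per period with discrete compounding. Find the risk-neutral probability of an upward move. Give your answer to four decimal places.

Risk-neutral probability p = (1 + 0.04 − 0.85)/(1.05 − 0.85) = 0.1900/0.2000 = 0.9500

p = 0.9500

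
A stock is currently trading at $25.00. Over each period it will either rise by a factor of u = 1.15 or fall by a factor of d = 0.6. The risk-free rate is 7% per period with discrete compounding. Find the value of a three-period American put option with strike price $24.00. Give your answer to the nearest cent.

Risk-neutral probability p = (1 + 0.07 − 0.6)/(1.15 − 0.6) = 0.4700/0.5500 = 0.8545
Terminal stock prices: S_uuu = 38.02, S_uud = 19.84, S_udd = 10.35, S_ddd = 5.4
Terminal payoffs (K − S): max(-14.02, 0) = 0, max(4.163, 0) = 4.163, max(13.65, 0) = 13.65, max(18.6, 0) = 18.6
Node uu (S = 33.06): continuation = 1/1.07·[0.8545·0.0000 + 0.1455·4.1625] = 0.5658; exercise value = 0.0000 ≤ continuation, so V_uu = 0.5658
Node ud (S = 17.25): continuation = 1/1.07·[0.8545·4.1625 + 0.1455·13.6500] = 5.1799; exercise value = 6.7500 > continuation, so V_ud = 6.7500 (exercise)
Node dd (S = 9): continuation = 1/1.07·[0.8545·13.6500 + 0.1455·18.6000] = 13.4299; exercise value = 15.0000 > continuation, so V_dd = 15.0000 (exercise)
Node u (S = 28.75): continuation = 1/1.07·[0.8545·0.5658 + 0.1455·6.7500] = 1.3695; exercise value = 0.0000 ≤ continuation, so V_u = 1.3695
Node d (S = 15): continuation = 1/1.07·[0.8545·6.7500 + 0.1455·15.0000] = 7.4299; exercise value = 9.0000 > continuation, so V_d = 9.0000 (exercise)
Node 0 (S = 25): continuation = 1/1.07·[0.8545·1.3695 + 0.1455·9.0000] = 2.3172; exercise value = 0.0000 ≤ continuation, so V_0 = 2.3172

$2.32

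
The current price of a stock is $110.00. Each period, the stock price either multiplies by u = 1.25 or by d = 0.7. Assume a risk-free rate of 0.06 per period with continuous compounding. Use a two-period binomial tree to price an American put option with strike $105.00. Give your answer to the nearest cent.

Risk-neutral probability p = (e^0.06 − 0.7)/(1.25 − 0.7) = 0.3618/0.5500 = 0.6579
Terminal stock prices: S_uu = 171.9, S_ud = 96.25, S_dd = 53.9
Terminal payoffs (K − S): max(-66.88, 0) = 0, max(8.75, 0) = 8.75, max(51.1, 0) = 51.1
Node u (S = 137.5): continuation = e^(−0.06)·[0.6579·0.0000 + 0.3421·8.7500] = 2.8192; exercise value = 0.0000 ≤ continuation, so V_u = 2.8192
Node d (S = 77): continuation = e^(−0.06)·[0.6579·8.7500 + 0.3421·51.1000] = 21.8853; exercise value = 28.0000 > continuation, so V_d = 28.0000 (exercise)
Node 0 (S = 110): continuation = e^(−0.06)·[0.6579·2.8192 + 0.3421·28.0000] = 10.7681; exercise value = 0.0000 ≤ continuation, so V_0 = 10.7681

$10.77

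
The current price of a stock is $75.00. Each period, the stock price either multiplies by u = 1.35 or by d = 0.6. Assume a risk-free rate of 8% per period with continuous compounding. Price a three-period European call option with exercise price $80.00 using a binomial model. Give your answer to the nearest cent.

$22.70

Risk-neutral probability p = (e^0.08 − 0.6)/(1.35 − 0.6) = 0.4833/0.7500 = 0.6444
Terminal stock prices: S_uuu = 184.5, S_uud = 82.01, S_udd = 36.45, S_ddd = 16.2
Terminal payoffs (S − K): max(104.5, 0) = 104.5, max(2.013, 0) = 2.013, max(-43.55, 0) = 0, max(-63.8, 0) = 0
Node uu (S = 136.7): V_uu = e^(−0.08)·[0.6444·104.5281 + 0.3556·2.0125] = 62.8382
Node ud (S = 60.75): V_ud = e^(−0.08)·[0.6444·2.0125 + 0.3556·0.0000] = 1.1971
Node dd (S = 27): V_dd = e^(−0.08)·[0.6444·0.0000 + 0.3556·0.0000] = 0.0000
Node u (S = 101.2): V_u = e^(−0.08)·[0.6444·62.8382 + 0.3556·1.1971] = 37.7717
Node d (S = 45): V_d = e^(−0.08)·[0.6444·1.1971 + 0.3556·0.0000] = 0.7121
Node 0 (S = 75): V_0 = e^(−0.08)·[0.6444·37.7717 + 0.3556·0.7121] = 22.7019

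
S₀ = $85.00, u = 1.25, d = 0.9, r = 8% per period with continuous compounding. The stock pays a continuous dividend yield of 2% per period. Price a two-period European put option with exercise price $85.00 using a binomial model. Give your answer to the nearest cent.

$3.98

Per-period risk-free factor R = e^0.08 = 1.0833; dividend-adjusted growth = e^(0.08−0.02) = 1.0618.
Risk-neutral probability p = (1.0618 − 0.9)/(1.25 − 0.9) = 0.1618/0.3500 = 0.4624
Terminal stock prices: S_uu = 132.8, S_ud = 95.62, S_dd = 68.85
Terminal payoffs (K − S): max(-47.81, 0) = 0, max(-10.62, 0) = 0, max(16.15, 0) = 16.15
Node u (S = 106.2): V_u = e^(−0.08)·[0.4624·0.0000 + 0.5376·0.0000] = 0.0000
Node d (S = 76.5): V_d = e^(−0.08)·[0.4624·0.0000 + 0.5376·16.1500] = 8.0149
Node 0 (S = 85): V_0 = e^(−0.08)·[0.4624·0.0000 + 0.5376·8.0149] = 3.9776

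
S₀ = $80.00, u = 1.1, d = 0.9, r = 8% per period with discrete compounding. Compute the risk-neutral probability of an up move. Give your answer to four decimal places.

p = 0.9000

Risk-neutral probability p = (1 + 0.08 − 0.9)/(1.1 − 0.9) = 0.1800/0.2000 = 0.9000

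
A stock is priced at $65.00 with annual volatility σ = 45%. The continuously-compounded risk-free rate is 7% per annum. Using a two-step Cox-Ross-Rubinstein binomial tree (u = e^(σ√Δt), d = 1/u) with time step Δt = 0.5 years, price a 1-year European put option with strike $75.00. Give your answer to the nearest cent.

CRR parameters: u = e^(σ√Δt) = e^(0.45·√0.5) = 1.3746, d = 1/u = 0.7275
Per-period rate: rΔt = 0.07·0.5 = 0.035, so R = e^0.035 = 1.0356
Risk-neutral probability p = (e^0.035 − 0.7275)/(1.3746 − 0.7275) = 0.3082/0.6472 = 0.4762
Terminal stock prices: S_uu = 122.8, S_ud = 65, S_dd = 34.4
Terminal payoffs (K − S): max(-47.83, 0) = 0, max(10, 0) = 10, max(40.6, 0) = 40.6
Node u (S = 89.35): V_u = e^(−0.035)·[0.4762·0.0000 + 0.5238·10.0000] = 5.0583
Node d (S = 47.28): V_d = e^(−0.035)·[0.4762·10.0000 + 0.5238·40.6022] = 25.1356
Node 0 (S = 65): V_0 = e^(−0.035)·[0.4762·5.0583 + 0.5238·25.1356] = 15.0400

$15.04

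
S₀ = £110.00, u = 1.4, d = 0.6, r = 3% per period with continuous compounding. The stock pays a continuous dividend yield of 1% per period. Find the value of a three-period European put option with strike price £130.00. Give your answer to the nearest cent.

Per-period risk-free factor R = e^0.03 = 1.0305; dividend-adjusted growth = e^(0.03−0.01) = 1.0202.
Risk-neutral probability p = (1.0202 − 0.6)/(1.4 − 0.6) = 0.4202/0.8000 = 0.5253
Terminal stock prices: S_uuu = 301.8, S_uud = 129.4, S_udd = 55.44, S_ddd = 23.76
Terminal payoffs (K − S): max(-171.8, 0) = 0, max(0.64, 0) = 0.64, max(74.56, 0) = 74.56, max(106.2, 0) = 106.2
Node uu (S = 215.6): V_uu = e^(−0.03)·[0.5253·0.0000 + 0.4747·0.6400] = 0.2949
Node ud (S = 92.4): V_ud = e^(−0.03)·[0.5253·0.6400 + 0.4747·74.5600] = 34.6773
Node dd (S = 39.6): V_dd = e^(−0.03)·[0.5253·74.5600 + 0.4747·106.2400] = 86.9519
Node u (S = 154): V_u = e^(−0.03)·[0.5253·0.2949 + 0.4747·34.6773] = 16.1267
Node d (S = 66): V_d = e^(−0.03)·[0.5253·34.6773 + 0.4747·86.9519] = 57.7363
Node 0 (S = 110): V_0 = e^(−0.03)·[0.5253·16.1267 + 0.4747·57.7363] = 34.8204

£34.82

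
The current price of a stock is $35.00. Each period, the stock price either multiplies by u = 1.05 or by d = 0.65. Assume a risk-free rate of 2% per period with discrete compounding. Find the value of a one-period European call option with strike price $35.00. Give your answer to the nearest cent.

$1.59

Risk-neutral probability p = (1 + 0.02 − 0.65)/(1.05 − 0.65) = 0.3700/0.4000 = 0.9250
Terminal stock prices: S_u = 36.75, S_d = 22.75
Terminal payoffs (S − K): max(1.75, 0) = 1.75, max(-12.25, 0) = 0
Node 0 (S = 35): V_0 = 1/1.02·[0.9250·1.7500 + 0.0750·0.0000] = 1.5870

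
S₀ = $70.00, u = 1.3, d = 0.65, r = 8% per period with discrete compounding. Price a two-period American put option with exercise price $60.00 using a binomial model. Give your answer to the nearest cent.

Risk-neutral probability p = (1 + 0.08 − 0.65)/(1.3 − 0.65) = 0.4300/0.6500 = 0.6615
Terminal stock prices: S_uu = 118.3, S_ud = 59.15, S_dd = 29.58
Terminal payoffs (K − S): max(-58.3, 0) = 0, max(0.85, 0) = 0.85, max(30.42, 0) = 30.42
Node u (S = 91): continuation = 1/1.08·[0.6615·0.0000 + 0.3385·0.8500] = 0.2664; exercise value = 0.0000 ≤ continuation, so V_u = 0.2664
Node d (S = 45.5): continuation = 1/1.08·[0.6615·0.8500 + 0.3385·30.4250] = 10.0556; exercise value = 14.5000 > continuation, so V_d = 14.5000 (exercise)
Node 0 (S = 70): continuation = 1/1.08·[0.6615·0.2664 + 0.3385·14.5000] = 4.7073; exercise value = 0.0000 ≤ continuation, so V_0 = 4.7073

$4.71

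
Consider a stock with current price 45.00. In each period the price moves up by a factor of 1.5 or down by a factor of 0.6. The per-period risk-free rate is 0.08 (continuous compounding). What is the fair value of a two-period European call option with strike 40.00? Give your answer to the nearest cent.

15.26

Risk-neutral probability p = (e^0.08 − 0.6)/(1.5 − 0.6) = 0.4833/0.9000 = 0.5370
Terminal stock prices: S_uu = 101.2, S_ud = 40.5, S_dd = 16.2
Terminal payoffs (S − K): max(61.25, 0) = 61.25, max(0.5, 0) = 0.5, max(-23.8, 0) = 0
Node u (S = 67.5): V_u = e^(−0.08)·[0.5370·61.2500 + 0.4630·0.5000] = 30.5753
Node d (S = 27): V_d = e^(−0.08)·[0.5370·0.5000 + 0.4630·0.0000] = 0.2479
Node 0 (S = 45): V_0 = e^(−0.08)·[0.5370·30.5753 + 0.4630·0.2479] = 15.2621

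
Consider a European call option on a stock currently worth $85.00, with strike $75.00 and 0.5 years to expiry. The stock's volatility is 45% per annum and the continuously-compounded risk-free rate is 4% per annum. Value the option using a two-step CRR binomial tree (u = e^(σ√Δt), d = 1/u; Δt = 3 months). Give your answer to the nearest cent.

CRR parameters: u = e^(σ√Δt) = e^(0.45·√0.25) = 1.2523, d = 1/u = 0.7985
Per-period rate: rΔt = 0.04·0.25 = 0.01, so R = e^0.01 = 1.0101
Risk-neutral probability p = (e^0.01 − 0.7985)/(1.2523 − 0.7985) = 0.2115/0.4538 = 0.4661
Terminal stock prices: S_uu = 133.3, S_ud = 85, S_dd = 54.2
Terminal payoffs (S − K): max(58.31, 0) = 58.31, max(10, 0) = 10, max(-20.8, 0) = 0
Node u (S = 106.4): V_u = e^(−0.01)·[0.4661·58.3065 + 0.5339·10.0000] = 32.1937
Node d (S = 67.87): V_d = e^(−0.01)·[0.4661·10.0000 + 0.5339·0.0000] = 4.6149
Node 0 (S = 85): V_0 = e^(−0.01)·[0.4661·32.1937 + 0.5339·4.6149] = 17.2965

$17.30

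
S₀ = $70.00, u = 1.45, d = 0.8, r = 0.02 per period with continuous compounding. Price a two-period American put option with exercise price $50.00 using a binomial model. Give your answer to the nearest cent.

Risk-neutral probability p = (e^0.02 − 0.8)/(1.45 − 0.8) = 0.2202/0.6500 = 0.3388
Terminal stock prices: S_uu = 147.2, S_ud = 81.2, S_dd = 44.8
Terminal payoffs (K − S): max(-97.18, 0) = 0, max(-31.2, 0) = 0, max(5.2, 0) = 5.2
Node u (S = 101.5): continuation = e^(−0.02)·[0.3388·0.0000 + 0.6612·0.0000] = 0.0000; exercise value = 0.0000 ≤ continuation, so V_u = 0.0000
Node d (S = 56): continuation = e^(−0.02)·[0.3388·0.0000 + 0.6612·5.2000] = 3.3703; exercise value = 0.0000 ≤ continuation, so V_d = 3.3703
Node 0 (S = 70): continuation = e^(−0.02)·[0.3388·0.0000 + 0.6612·3.3703] = 2.1844; exercise value = 0.0000 ≤ continuation, so V_0 = 2.1844

$2.18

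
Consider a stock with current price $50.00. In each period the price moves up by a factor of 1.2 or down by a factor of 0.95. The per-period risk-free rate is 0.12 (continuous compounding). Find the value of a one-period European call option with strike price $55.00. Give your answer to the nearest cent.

Risk-neutral probability p = (e^0.12 − 0.95)/(1.2 − 0.95) = 0.1775/0.2500 = 0.7100
Terminal stock prices: S_u = 60, S_d = 47.5
Terminal payoffs (S − K): max(5, 0) = 5, max(-7.5, 0) = 0
Node 0 (S = 50): V_0 = e^(−0.12)·[0.7100·5.0000 + 0.2900·0.0000] = 3.1485

$3.15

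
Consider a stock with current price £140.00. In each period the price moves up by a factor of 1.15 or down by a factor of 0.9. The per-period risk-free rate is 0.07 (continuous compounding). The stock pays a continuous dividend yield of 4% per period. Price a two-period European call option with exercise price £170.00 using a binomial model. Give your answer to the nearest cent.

£3.59

Per-period risk-free factor R = e^0.07 = 1.0725; dividend-adjusted growth = e^(0.07−0.04) = 1.0305.
Risk-neutral probability p = (1.0305 − 0.9)/(1.15 − 0.9) = 0.1305/0.2500 = 0.5218
Terminal stock prices: S_uu = 185.1, S_ud = 144.9, S_dd = 113.4
Terminal payoffs (S − K): max(15.15, 0) = 15.15, max(-25.1, 0) = 0, max(-56.6, 0) = 0
Node u (S = 161): V_u = e^(−0.07)·[0.5218·15.1500 + 0.4782·0.0000] = 7.3711
Node d (S = 126): V_d = e^(−0.07)·[0.5218·0.0000 + 0.4782·0.0000] = 0.0000
Node 0 (S = 140): V_0 = e^(−0.07)·[0.5218·7.3711 + 0.4782·0.0000] = 3.5863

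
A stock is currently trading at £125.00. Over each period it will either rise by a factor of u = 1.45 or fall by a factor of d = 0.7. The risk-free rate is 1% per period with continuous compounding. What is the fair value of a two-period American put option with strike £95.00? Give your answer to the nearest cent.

Risk-neutral probability p = (e^0.01 − 0.7)/(1.45 − 0.7) = 0.3101/0.7500 = 0.4134
Terminal stock prices: S_uu = 262.8, S_ud = 126.9, S_dd = 61.25
Terminal payoffs (K − S): max(-167.8, 0) = 0, max(-31.87, 0) = 0, max(33.75, 0) = 33.75
Node u (S = 181.2): continuation = e^(−0.01)·[0.4134·0.0000 + 0.5866·0.0000] = 0.0000; exercise value = 0.0000 ≤ continuation, so V_u = 0.0000
Node d (S = 87.5): continuation = e^(−0.01)·[0.4134·0.0000 + 0.5866·33.7500] = 19.6008; exercise value = 7.5000 ≤ continuation, so V_d = 19.6008
Node 0 (S = 125): continuation = e^(−0.01)·[0.4134·0.0000 + 0.5866·19.6008] = 11.3834; exercise value = 0.0000 ≤ continuation, so V_0 = 11.3834

£11.38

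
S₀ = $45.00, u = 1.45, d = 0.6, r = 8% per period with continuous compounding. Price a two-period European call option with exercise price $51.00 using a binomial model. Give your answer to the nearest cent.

Risk-neutral probability p = (e^0.08 − 0.6)/(1.45 − 0.6) = 0.4833/0.8500 = 0.5686
Terminal stock prices: S_uu = 94.61, S_ud = 39.15, S_dd = 16.2
Terminal payoffs (S − K): max(43.61, 0) = 43.61, max(-11.85, 0) = 0, max(-34.8, 0) = 0
Node u (S = 65.25): V_u = e^(−0.08)·[0.5686·43.6125 + 0.4314·0.0000] = 22.8904
Node d (S = 27): V_d = e^(−0.08)·[0.5686·0.0000 + 0.4314·0.0000] = 0.0000
Node 0 (S = 45): V_0 = e^(−0.08)·[0.5686·22.8904 + 0.4314·0.0000] = 12.0142

$12.01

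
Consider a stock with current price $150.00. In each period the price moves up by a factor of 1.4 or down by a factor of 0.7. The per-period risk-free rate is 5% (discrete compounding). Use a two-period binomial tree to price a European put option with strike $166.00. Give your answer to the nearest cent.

$29.59

Risk-neutral probability p = (1 + 0.05 − 0.7)/(1.4 − 0.7) = 0.3500/0.7000 = 0.5000
Terminal stock prices: S_uu = 294, S_ud = 147, S_dd = 73.5
Terminal payoffs (K − S): max(-128, 0) = 0, max(19, 0) = 19, max(92.5, 0) = 92.5
Node u (S = 210): V_u = 1/1.05·[0.5000·0.0000 + 0.5000·19.0000] = 9.0476
Node d (S = 105): V_d = 1/1.05·[0.5000·19.0000 + 0.5000·92.5000] = 53.0952
Node 0 (S = 150): V_0 = 1/1.05·[0.5000·9.0476 + 0.5000·53.0952] = 29.5918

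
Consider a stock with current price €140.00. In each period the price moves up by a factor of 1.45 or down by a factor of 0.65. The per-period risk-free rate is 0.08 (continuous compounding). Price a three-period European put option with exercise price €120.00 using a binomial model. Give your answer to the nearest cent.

€15.37

Risk-neutral probability p = (e^0.08 − 0.65)/(1.45 − 0.65) = 0.4333/0.8000 = 0.5416
Terminal stock prices: S_uuu = 426.8, S_uud = 191.3, S_udd = 85.77, S_ddd = 38.45
Terminal payoffs (K − S): max(-306.8, 0) = 0, max(-71.33, 0) = 0, max(34.23, 0) = 34.23, max(81.55, 0) = 81.55
Node uu (S = 294.4): V_uu = e^(−0.08)·[0.5416·0.0000 + 0.4584·0.0000] = 0.0000
Node ud (S = 132): V_ud = e^(−0.08)·[0.5416·0.0000 + 0.4584·34.2325] = 14.4854
Node dd (S = 59.15): V_dd = e^(−0.08)·[0.5416·34.2325 + 0.4584·81.5525] = 51.6240
Node u (S = 203): V_u = e^(−0.08)·[0.5416·0.0000 + 0.4584·14.4854] = 6.1295
Node d (S = 91): V_d = e^(−0.08)·[0.5416·14.4854 + 0.4584·51.6240] = 29.0868
Node 0 (S = 140): V_0 = e^(−0.08)·[0.5416·6.1295 + 0.4584·29.0868] = 15.3726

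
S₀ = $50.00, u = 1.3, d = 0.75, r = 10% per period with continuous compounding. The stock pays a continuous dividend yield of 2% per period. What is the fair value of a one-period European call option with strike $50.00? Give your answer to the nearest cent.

Per-period risk-free factor R = e^0.1 = 1.1052; dividend-adjusted growth = e^(0.1−0.02) = 1.0833.
Risk-neutral probability p = (1.0833 − 0.75)/(1.3 − 0.75) = 0.3333/0.5500 = 0.6060
Terminal stock prices: S_u = 65, S_d = 37.5
Terminal payoffs (S − K): max(15, 0) = 15, max(-12.5, 0) = 0
Node 0 (S = 50): V_0 = e^(−0.1)·[0.6060·15.0000 + 0.3940·0.0000] = 8.2247

$8.22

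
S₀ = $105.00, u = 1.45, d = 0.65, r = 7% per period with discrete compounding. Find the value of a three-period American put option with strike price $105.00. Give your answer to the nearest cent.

$20.25

Risk-neutral probability p = (1 + 0.07 − 0.65)/(1.45 − 0.65) = 0.4200/0.8000 = 0.5250
Terminal stock prices: S_uuu = 320.1, S_uud = 143.5, S_udd = 64.33, S_ddd = 28.84
Terminal payoffs (K − S): max(-215.1, 0) = 0, max(-38.5, 0) = 0, max(40.67, 0) = 40.67, max(76.16, 0) = 76.16
Node uu (S = 220.8): continuation = 1/1.07·[0.5250·0.0000 + 0.4750·0.0000] = 0.0000; exercise value = 0.0000 ≤ continuation, so V_uu = 0.0000
Node ud (S = 98.96): continuation = 1/1.07·[0.5250·0.0000 + 0.4750·40.6744] = 18.0564; exercise value = 6.0375 ≤ continuation, so V_ud = 18.0564
Node dd (S = 44.36): continuation = 1/1.07·[0.5250·40.6744 + 0.4750·76.1644] = 53.7683; exercise value = 60.6375 > continuation, so V_dd = 60.6375 (exercise)
Node u (S = 152.2): continuation = 1/1.07·[0.5250·0.0000 + 0.4750·18.0564] = 8.0157; exercise value = 0.0000 ≤ continuation, so V_u = 8.0157
Node d (S = 68.25): continuation = 1/1.07·[0.5250·18.0564 + 0.4750·60.6375] = 35.7780; exercise value = 36.7500 > continuation, so V_d = 36.7500 (exercise)
Node 0 (S = 105): continuation = 1/1.07·[0.5250·8.0157 + 0.4750·36.7500] = 20.2472; exercise value = 0.0000 ≤ continuation, so V_0 = 20.2472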